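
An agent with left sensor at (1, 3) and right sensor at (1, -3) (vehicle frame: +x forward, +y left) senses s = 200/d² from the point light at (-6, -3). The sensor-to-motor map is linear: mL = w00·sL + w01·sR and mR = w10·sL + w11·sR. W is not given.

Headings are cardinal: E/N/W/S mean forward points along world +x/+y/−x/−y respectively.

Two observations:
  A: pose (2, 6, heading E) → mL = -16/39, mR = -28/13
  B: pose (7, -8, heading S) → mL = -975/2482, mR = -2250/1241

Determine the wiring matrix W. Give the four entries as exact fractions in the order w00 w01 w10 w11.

obs A: pose=(2,6,E) → sL=8/9, sR=200/117, mL=-16/39, mR=-28/13
obs B: pose=(7,-8,S) → sL=50/73, sR=25/17, mL=-975/2482, mR=-2250/1241
sensor matrix S = [[8/9, 200/117], [50/73, 25/17]]; det S = 2200/16133
solve [mL_A; mL_B] = S·[w00; w01] and [mR_A; mR_B] = S·[w10; w11]:
  w00 = 1/2, w01 = -1/2, w10 = -1/2, w11 = -1

1/2 -1/2 -1/2 -1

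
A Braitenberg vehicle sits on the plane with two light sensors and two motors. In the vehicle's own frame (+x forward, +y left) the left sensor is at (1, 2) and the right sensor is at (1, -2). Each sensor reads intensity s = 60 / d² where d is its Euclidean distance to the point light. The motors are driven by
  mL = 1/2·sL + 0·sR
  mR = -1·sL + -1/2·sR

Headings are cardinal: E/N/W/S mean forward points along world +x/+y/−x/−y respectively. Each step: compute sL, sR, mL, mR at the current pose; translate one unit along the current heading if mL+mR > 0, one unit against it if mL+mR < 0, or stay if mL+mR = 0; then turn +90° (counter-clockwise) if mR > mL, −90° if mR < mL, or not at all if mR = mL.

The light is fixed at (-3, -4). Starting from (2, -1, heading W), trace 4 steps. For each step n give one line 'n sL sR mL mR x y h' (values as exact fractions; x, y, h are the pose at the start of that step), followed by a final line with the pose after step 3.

0 60/17 60/41 30/17 -2970/697 2 -1 W
1 15/8 3/4 15/16 -9/4 3 -1 N
2 12/13 60/49 6/13 -978/637 3 -2 E
3 6/5 6 3/5 -21/5 2 -2 S
final 2 -1 W

n=0: pose=(2,-1,W); sL=60/17, sR=60/41; mL=30/17, mR=-2970/697; mL+mR=-1740/697 → advance -1; mR−mL=-4200/697 → turn -1·90°
n=1: pose=(3,-1,N); sL=15/8, sR=3/4; mL=15/16, mR=-9/4; mL+mR=-21/16 → advance -1; mR−mL=-51/16 → turn -1·90°
n=2: pose=(3,-2,E); sL=12/13, sR=60/49; mL=6/13, mR=-978/637; mL+mR=-684/637 → advance -1; mR−mL=-1272/637 → turn -1·90°
n=3: pose=(2,-2,S); sL=6/5, sR=6; mL=3/5, mR=-21/5; mL+mR=-18/5 → advance -1; mR−mL=-24/5 → turn -1·90°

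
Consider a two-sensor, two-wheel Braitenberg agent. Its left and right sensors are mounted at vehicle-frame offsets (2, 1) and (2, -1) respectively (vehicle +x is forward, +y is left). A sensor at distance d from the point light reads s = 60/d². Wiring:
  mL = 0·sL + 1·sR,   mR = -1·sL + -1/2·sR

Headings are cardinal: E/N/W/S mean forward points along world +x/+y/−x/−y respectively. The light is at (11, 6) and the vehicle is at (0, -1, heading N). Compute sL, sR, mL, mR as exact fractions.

60/169 12/25 12/25 -2514/4225

left sensor world pos  = (-1, 1); dL² = 169
right sensor world pos = (1, 1); dR² = 125
sL = 60/169 = 60/169
sR = 60/125 = 12/25
mL = 0·sL + 1·sR = 12/25
mR = -1·sL + -1/2·sR = -2514/4225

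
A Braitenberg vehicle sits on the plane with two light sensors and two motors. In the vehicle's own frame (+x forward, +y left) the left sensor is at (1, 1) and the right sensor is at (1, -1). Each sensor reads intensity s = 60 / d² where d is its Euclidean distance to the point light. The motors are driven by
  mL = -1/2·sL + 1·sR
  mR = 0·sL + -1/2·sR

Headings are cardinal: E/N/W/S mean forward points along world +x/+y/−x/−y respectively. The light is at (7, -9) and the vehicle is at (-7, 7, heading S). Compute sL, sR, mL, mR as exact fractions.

left sensor world pos  = (-6, 6); dL² = 394
right sensor world pos = (-8, 6); dR² = 450
sL = 60/394 = 30/197
sR = 60/450 = 2/15
mL = -1/2·sL + 1·sR = 169/2955
mR = 0·sL + -1/2·sR = -1/15

30/197 2/15 169/2955 -1/15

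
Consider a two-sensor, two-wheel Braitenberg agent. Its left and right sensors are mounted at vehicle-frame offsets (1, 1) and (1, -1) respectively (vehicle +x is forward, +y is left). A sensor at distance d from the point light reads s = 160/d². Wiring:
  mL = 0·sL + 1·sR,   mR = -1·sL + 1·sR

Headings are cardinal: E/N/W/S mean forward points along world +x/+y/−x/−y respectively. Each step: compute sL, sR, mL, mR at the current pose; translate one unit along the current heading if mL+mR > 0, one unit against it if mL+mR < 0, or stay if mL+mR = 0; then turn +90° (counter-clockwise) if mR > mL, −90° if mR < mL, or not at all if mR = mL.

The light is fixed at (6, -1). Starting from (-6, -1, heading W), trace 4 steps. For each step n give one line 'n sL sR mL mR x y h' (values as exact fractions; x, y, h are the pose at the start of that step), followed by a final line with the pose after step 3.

n=0: pose=(-6,-1,W); sL=16/17, sR=16/17; mL=16/17, mR=0; mL+mR=16/17 → advance +1; mR−mL=-16/17 → turn -1·90°
n=1: pose=(-7,-1,N); sL=160/197, sR=32/29; mL=32/29, mR=1664/5713; mL+mR=7968/5713 → advance +1; mR−mL=-160/197 → turn -1·90°
n=2: pose=(-7,0,E); sL=40/37, sR=10/9; mL=10/9, mR=10/333; mL+mR=380/333 → advance +1; mR−mL=-40/37 → turn -1·90°
n=3: pose=(-6,0,S); sL=160/121, sR=160/169; mL=160/169, mR=-7680/20449; mL+mR=11680/20449 → advance +1; mR−mL=-160/121 → turn -1·90°

0 16/17 16/17 16/17 0 -6 -1 W
1 160/197 32/29 32/29 1664/5713 -7 -1 N
2 40/37 10/9 10/9 10/333 -7 0 E
3 160/121 160/169 160/169 -7680/20449 -6 0 S
final -6 -1 W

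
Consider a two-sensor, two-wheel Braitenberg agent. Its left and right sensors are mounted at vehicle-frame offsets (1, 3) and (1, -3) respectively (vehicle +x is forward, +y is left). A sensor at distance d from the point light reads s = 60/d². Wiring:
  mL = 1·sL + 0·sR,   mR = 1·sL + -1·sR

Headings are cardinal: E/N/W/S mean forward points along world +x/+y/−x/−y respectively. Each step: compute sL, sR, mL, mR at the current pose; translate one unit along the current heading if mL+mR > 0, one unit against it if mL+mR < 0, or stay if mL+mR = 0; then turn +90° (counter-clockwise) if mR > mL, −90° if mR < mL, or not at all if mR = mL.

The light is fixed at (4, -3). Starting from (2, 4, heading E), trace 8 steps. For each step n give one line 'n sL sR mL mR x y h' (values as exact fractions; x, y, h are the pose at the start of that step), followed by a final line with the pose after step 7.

n=0: pose=(2,4,E); sL=60/101, sR=60/17; mL=60/101, mR=-5040/1717; mL+mR=-4020/1717 → advance -1; mR−mL=-60/17 → turn -1·90°
n=1: pose=(1,4,S); sL=5/3, sR=5/6; mL=5/3, mR=5/6; mL+mR=5/2 → advance +1; mR−mL=-5/6 → turn -1·90°
n=2: pose=(1,3,W); sL=12/5, sR=60/97; mL=12/5, mR=864/485; mL+mR=2028/485 → advance +1; mR−mL=-60/97 → turn -1·90°
n=3: pose=(0,3,N); sL=30/49, sR=6/5; mL=30/49, mR=-144/245; mL+mR=6/245 → advance +1; mR−mL=-6/5 → turn -1·90°
n=4: pose=(0,4,E); sL=60/109, sR=12/5; mL=60/109, mR=-1008/545; mL+mR=-708/545 → advance -1; mR−mL=-12/5 → turn -1·90°
n=5: pose=(-1,4,S); sL=3/2, sR=3/5; mL=3/2, mR=9/10; mL+mR=12/5 → advance +1; mR−mL=-3/5 → turn -1·90°
n=6: pose=(-1,3,W); sL=4/3, sR=20/39; mL=4/3, mR=32/39; mL+mR=28/13 → advance +1; mR−mL=-20/39 → turn -1·90°
n=7: pose=(-2,3,N); sL=6/13, sR=30/29; mL=6/13, mR=-216/377; mL+mR=-42/377 → advance -1; mR−mL=-30/29 → turn -1·90°

0 60/101 60/17 60/101 -5040/1717 2 4 E
1 5/3 5/6 5/3 5/6 1 4 S
2 12/5 60/97 12/5 864/485 1 3 W
3 30/49 6/5 30/49 -144/245 0 3 N
4 60/109 12/5 60/109 -1008/545 0 4 E
5 3/2 3/5 3/2 9/10 -1 4 S
6 4/3 20/39 4/3 32/39 -1 3 W
7 6/13 30/29 6/13 -216/377 -2 3 N
final -2 2 E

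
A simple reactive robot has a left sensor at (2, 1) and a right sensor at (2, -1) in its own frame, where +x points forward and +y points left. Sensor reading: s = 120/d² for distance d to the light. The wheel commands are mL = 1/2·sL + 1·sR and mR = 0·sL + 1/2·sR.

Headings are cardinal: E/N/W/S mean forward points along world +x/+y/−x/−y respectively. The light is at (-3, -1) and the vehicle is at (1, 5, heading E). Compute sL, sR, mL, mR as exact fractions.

24/17 120/61 2772/1037 60/61

left sensor world pos  = (3, 6); dL² = 85
right sensor world pos = (3, 4); dR² = 61
sL = 120/85 = 24/17
sR = 120/61 = 120/61
mL = 1/2·sL + 1·sR = 2772/1037
mR = 0·sL + 1/2·sR = 60/61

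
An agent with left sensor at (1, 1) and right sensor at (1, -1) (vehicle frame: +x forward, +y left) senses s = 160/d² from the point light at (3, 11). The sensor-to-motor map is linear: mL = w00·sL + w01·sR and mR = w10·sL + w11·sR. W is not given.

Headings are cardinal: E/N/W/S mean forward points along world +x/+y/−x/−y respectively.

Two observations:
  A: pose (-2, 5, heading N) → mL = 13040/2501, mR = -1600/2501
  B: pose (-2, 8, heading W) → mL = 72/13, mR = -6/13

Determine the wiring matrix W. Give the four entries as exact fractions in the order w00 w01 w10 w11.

obs A: pose=(-2,5,N) → sL=160/61, sR=160/41, mL=13040/2501, mR=-1600/2501
obs B: pose=(-2,8,W) → sL=40/13, sR=4, mL=72/13, mR=-6/13
sensor matrix S = [[160/61, 160/41], [40/13, 4]]; det S = -49280/32513
solve [mL_A; mL_B] = S·[w00; w01] and [mR_A; mR_B] = S·[w10; w11]:
  w00 = 1/2, w01 = 1, w10 = 1/2, w11 = -1/2

1/2 1 1/2 -1/2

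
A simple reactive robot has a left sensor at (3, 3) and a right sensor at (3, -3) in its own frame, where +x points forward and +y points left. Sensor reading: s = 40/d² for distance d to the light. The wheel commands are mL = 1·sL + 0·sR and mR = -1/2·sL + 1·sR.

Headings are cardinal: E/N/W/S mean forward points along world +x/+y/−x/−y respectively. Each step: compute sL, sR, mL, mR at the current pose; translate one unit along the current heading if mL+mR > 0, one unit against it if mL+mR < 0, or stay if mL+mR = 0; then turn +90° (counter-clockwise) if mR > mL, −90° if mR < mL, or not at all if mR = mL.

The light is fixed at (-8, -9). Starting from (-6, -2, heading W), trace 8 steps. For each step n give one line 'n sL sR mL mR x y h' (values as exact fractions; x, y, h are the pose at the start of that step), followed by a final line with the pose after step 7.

n=0: pose=(-6,-2,W); sL=40/17, sR=40/101; mL=40/17, mR=-1340/1717; mL+mR=2700/1717 → advance +1; mR−mL=-5380/1717 → turn -1·90°
n=1: pose=(-7,-2,N); sL=5/13, sR=10/29; mL=5/13, mR=115/754; mL+mR=405/754 → advance +1; mR−mL=-175/754 → turn -1·90°
n=2: pose=(-7,-1,E); sL=40/137, sR=40/41; mL=40/137, mR=4660/5617; mL+mR=6300/5617 → advance +1; mR−mL=3020/5617 → turn +1·90°
n=3: pose=(-6,-1,N); sL=20/61, sR=20/73; mL=20/61, mR=490/4453; mL+mR=1950/4453 → advance +1; mR−mL=-970/4453 → turn -1·90°
n=4: pose=(-6,0,E); sL=40/169, sR=40/61; mL=40/169, mR=5540/10309; mL+mR=7980/10309 → advance +1; mR−mL=3100/10309 → turn +1·90°
n=5: pose=(-5,0,N); sL=5/18, sR=2/9; mL=5/18, mR=1/12; mL+mR=13/36 → advance +1; mR−mL=-7/36 → turn -1·90°
n=6: pose=(-5,1,E); sL=8/41, sR=8/17; mL=8/41, mR=260/697; mL+mR=396/697 → advance +1; mR−mL=124/697 → turn +1·90°
n=7: pose=(-4,1,N); sL=4/17, sR=20/109; mL=4/17, mR=122/1853; mL+mR=558/1853 → advance +1; mR−mL=-314/1853 → turn -1·90°

0 40/17 40/101 40/17 -1340/1717 -6 -2 W
1 5/13 10/29 5/13 115/754 -7 -2 N
2 40/137 40/41 40/137 4660/5617 -7 -1 E
3 20/61 20/73 20/61 490/4453 -6 -1 N
4 40/169 40/61 40/169 5540/10309 -6 0 E
5 5/18 2/9 5/18 1/12 -5 0 N
6 8/41 8/17 8/41 260/697 -5 1 E
7 4/17 20/109 4/17 122/1853 -4 1 N
final -4 2 E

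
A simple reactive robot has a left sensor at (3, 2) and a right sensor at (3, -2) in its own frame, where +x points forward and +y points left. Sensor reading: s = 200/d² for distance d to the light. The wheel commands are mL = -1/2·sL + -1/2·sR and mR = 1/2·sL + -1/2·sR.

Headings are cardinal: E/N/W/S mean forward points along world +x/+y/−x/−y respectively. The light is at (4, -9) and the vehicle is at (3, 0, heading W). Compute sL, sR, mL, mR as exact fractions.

40/13 200/137 -4040/1781 1440/1781

left sensor world pos  = (0, -2); dL² = 65
right sensor world pos = (0, 2); dR² = 137
sL = 200/65 = 40/13
sR = 200/137 = 200/137
mL = -1/2·sL + -1/2·sR = -4040/1781
mR = 1/2·sL + -1/2·sR = 1440/1781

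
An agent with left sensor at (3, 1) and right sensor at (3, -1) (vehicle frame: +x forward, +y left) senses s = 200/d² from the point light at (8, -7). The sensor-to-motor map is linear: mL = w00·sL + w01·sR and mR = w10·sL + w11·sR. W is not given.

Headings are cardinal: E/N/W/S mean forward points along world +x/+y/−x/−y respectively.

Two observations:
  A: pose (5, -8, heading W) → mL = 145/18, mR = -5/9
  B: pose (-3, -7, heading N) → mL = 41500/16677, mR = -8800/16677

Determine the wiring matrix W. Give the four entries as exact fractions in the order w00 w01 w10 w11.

obs A: pose=(5,-8,W) → sL=5, sR=50/9, mL=145/18, mR=-5/9
obs B: pose=(-3,-7,N) → sL=200/153, sR=200/109, mL=41500/16677, mR=-8800/16677
sensor matrix S = [[5, 50/9], [200/153, 200/109]]; det S = 287000/150093
solve [mL_A; mL_B] = S·[w00; w01] and [mR_A; mR_B] = S·[w10; w11]:
  w00 = 1/2, w01 = 1, w10 = 1, w11 = -1

1/2 1 1 -1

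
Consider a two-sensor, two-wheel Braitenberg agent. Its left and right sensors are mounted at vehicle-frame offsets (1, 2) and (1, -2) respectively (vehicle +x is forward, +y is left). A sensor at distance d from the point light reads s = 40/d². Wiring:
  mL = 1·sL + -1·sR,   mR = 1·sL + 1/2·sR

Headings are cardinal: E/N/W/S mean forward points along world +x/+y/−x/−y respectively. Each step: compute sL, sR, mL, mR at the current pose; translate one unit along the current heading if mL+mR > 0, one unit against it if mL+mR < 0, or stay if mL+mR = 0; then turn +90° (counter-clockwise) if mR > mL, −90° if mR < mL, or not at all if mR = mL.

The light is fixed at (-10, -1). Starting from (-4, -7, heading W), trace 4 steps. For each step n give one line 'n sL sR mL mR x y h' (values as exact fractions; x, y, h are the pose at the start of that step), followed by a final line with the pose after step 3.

0 40/89 40/41 -1920/3649 3420/3649 -4 -7 W
1 20/49 20/29 -400/1421 1070/1421 -5 -7 S
2 40/61 40/117 2240/7137 5900/7137 -5 -8 E
3 10/13 2/5 24/65 63/65 -4 -8 N
final -4 -7 W

n=0: pose=(-4,-7,W); sL=40/89, sR=40/41; mL=-1920/3649, mR=3420/3649; mL+mR=1500/3649 → advance +1; mR−mL=60/41 → turn +1·90°
n=1: pose=(-5,-7,S); sL=20/49, sR=20/29; mL=-400/1421, mR=1070/1421; mL+mR=670/1421 → advance +1; mR−mL=30/29 → turn +1·90°
n=2: pose=(-5,-8,E); sL=40/61, sR=40/117; mL=2240/7137, mR=5900/7137; mL+mR=8140/7137 → advance +1; mR−mL=20/39 → turn +1·90°
n=3: pose=(-4,-8,N); sL=10/13, sR=2/5; mL=24/65, mR=63/65; mL+mR=87/65 → advance +1; mR−mL=3/5 → turn +1·90°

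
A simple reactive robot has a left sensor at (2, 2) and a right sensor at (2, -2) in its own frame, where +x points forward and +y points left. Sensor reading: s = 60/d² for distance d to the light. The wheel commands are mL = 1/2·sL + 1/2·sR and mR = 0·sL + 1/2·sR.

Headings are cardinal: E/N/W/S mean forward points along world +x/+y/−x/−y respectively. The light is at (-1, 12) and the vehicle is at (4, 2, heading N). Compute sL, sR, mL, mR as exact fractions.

60/73 60/113 5580/8249 30/113

left sensor world pos  = (2, 4); dL² = 73
right sensor world pos = (6, 4); dR² = 113
sL = 60/73 = 60/73
sR = 60/113 = 60/113
mL = 1/2·sL + 1/2·sR = 5580/8249
mR = 0·sL + 1/2·sR = 30/113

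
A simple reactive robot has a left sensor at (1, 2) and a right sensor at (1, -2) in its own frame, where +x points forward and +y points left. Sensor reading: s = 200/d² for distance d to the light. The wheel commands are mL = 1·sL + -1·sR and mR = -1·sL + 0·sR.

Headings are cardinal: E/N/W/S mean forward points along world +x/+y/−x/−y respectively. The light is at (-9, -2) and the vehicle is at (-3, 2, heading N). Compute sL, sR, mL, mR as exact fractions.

200/41 200/89 9600/3649 -200/41

left sensor world pos  = (-5, 3); dL² = 41
right sensor world pos = (-1, 3); dR² = 89
sL = 200/41 = 200/41
sR = 200/89 = 200/89
mL = 1·sL + -1·sR = 9600/3649
mR = -1·sL + 0·sR = -200/41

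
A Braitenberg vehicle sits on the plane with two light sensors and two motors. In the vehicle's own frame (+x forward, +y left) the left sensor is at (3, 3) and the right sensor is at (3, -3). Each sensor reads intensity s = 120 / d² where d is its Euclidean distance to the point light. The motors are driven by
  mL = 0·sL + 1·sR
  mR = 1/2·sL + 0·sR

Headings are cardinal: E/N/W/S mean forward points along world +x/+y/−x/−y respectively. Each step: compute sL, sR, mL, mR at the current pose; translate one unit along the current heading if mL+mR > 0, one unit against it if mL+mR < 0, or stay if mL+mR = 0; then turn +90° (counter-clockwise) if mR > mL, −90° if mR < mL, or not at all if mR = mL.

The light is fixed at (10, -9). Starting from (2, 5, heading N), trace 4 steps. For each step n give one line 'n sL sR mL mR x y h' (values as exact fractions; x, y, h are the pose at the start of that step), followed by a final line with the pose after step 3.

n=0: pose=(2,5,N); sL=12/41, sR=60/157; mL=60/157, mR=6/41; mL+mR=3402/6437 → advance +1; mR−mL=-1518/6437 → turn -1·90°
n=1: pose=(2,6,E); sL=120/349, sR=120/169; mL=120/169, mR=60/349; mL+mR=52020/58981 → advance +1; mR−mL=-31740/58981 → turn -1·90°
n=2: pose=(3,6,S); sL=3/4, sR=30/61; mL=30/61, mR=3/8; mL+mR=423/488 → advance +1; mR−mL=-57/488 → turn -1·90°
n=3: pose=(3,5,W); sL=120/221, sR=120/389; mL=120/389, mR=60/221; mL+mR=49860/85969 → advance +1; mR−mL=-3180/85969 → turn -1·90°

0 12/41 60/157 60/157 6/41 2 5 N
1 120/349 120/169 120/169 60/349 2 6 E
2 3/4 30/61 30/61 3/8 3 6 S
3 120/221 120/389 120/389 60/221 3 5 W
final 2 5 N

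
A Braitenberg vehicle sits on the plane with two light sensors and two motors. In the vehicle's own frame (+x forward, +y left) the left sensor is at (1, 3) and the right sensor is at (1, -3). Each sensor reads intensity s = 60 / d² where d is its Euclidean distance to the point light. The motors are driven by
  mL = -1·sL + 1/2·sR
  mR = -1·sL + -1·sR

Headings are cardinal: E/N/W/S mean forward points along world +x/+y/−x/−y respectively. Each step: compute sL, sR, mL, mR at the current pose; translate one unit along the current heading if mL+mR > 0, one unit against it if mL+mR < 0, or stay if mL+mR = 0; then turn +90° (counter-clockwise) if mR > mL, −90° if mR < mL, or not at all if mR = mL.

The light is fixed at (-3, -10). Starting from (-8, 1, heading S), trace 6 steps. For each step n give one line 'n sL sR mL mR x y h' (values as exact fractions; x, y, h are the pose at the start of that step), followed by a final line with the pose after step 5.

n=0: pose=(-8,1,S); sL=15/26, sR=15/41; mL=-210/533, mR=-1005/1066; mL+mR=-1425/1066 → advance -1; mR−mL=-45/82 → turn -1·90°
n=1: pose=(-8,2,W); sL=20/39, sR=20/87; mL=-150/377, mR=-280/377; mL+mR=-430/377 → advance -1; mR−mL=-10/29 → turn -1·90°
n=2: pose=(-7,2,N); sL=30/109, sR=6/17; mL=-183/1853, mR=-1164/1853; mL+mR=-1347/1853 → advance -1; mR−mL=-9/17 → turn -1·90°
n=3: pose=(-7,1,E); sL=12/41, sR=60/73; mL=354/2993, mR=-3336/2993; mL+mR=-2982/2993 → advance -1; mR−mL=-90/73 → turn -1·90°
n=4: pose=(-8,1,S); sL=15/26, sR=15/41; mL=-210/533, mR=-1005/1066; mL+mR=-1425/1066 → advance -1; mR−mL=-45/82 → turn -1·90°
n=5: pose=(-8,2,W); sL=20/39, sR=20/87; mL=-150/377, mR=-280/377; mL+mR=-430/377 → advance -1; mR−mL=-10/29 → turn -1·90°

0 15/26 15/41 -210/533 -1005/1066 -8 1 S
1 20/39 20/87 -150/377 -280/377 -8 2 W
2 30/109 6/17 -183/1853 -1164/1853 -7 2 N
3 12/41 60/73 354/2993 -3336/2993 -7 1 E
4 15/26 15/41 -210/533 -1005/1066 -8 1 S
5 20/39 20/87 -150/377 -280/377 -8 2 W
final -7 2 N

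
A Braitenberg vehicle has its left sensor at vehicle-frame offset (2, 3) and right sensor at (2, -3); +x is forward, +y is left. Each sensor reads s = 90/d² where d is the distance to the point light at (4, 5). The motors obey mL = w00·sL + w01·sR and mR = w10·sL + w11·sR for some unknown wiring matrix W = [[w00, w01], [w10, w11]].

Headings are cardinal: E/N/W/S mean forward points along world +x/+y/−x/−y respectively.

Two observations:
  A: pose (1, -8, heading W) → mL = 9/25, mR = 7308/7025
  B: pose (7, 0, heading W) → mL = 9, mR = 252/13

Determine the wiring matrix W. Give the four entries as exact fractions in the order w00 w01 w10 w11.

obs A: pose=(1,-8,W) → sL=90/281, sR=18/25, mL=9/25, mR=7308/7025
obs B: pose=(7,0,W) → sL=18/13, sR=18, mL=9, mR=252/13
sensor matrix S = [[90/281, 18/25], [18/13, 18]]; det S = 435456/91325
solve [mL_A; mL_B] = S·[w00; w01] and [mR_A; mR_B] = S·[w10; w11]:
  w00 = 0, w01 = 1/2, w10 = 1, w11 = 1

0 1/2 1 1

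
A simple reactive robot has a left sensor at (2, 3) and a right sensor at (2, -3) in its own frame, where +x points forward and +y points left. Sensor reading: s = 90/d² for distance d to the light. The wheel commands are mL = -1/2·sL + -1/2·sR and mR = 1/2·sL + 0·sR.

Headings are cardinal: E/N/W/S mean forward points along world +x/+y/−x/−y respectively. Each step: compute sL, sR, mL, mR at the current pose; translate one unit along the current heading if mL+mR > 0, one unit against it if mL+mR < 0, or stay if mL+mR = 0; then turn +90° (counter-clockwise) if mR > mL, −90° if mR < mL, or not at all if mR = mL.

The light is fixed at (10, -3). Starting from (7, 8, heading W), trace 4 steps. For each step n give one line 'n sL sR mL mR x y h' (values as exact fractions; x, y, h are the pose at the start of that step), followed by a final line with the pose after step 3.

n=0: pose=(7,8,W); sL=90/89, sR=90/221; mL=-13950/19669, mR=45/89; mL+mR=-45/221 → advance -1; mR−mL=23895/19669 → turn +1·90°
n=1: pose=(8,8,S); sL=45/41, sR=45/53; mL=-2115/2173, mR=45/82; mL+mR=-45/106 → advance -1; mR−mL=6615/4346 → turn +1·90°
n=2: pose=(8,9,E); sL=2/5, sR=10/9; mL=-34/45, mR=1/5; mL+mR=-5/9 → advance -1; mR−mL=43/45 → turn +1·90°
n=3: pose=(7,9,N); sL=45/116, sR=45/98; mL=-4815/11368, mR=45/232; mL+mR=-45/196 → advance -1; mR−mL=1755/2842 → turn +1·90°

0 90/89 90/221 -13950/19669 45/89 7 8 W
1 45/41 45/53 -2115/2173 45/82 8 8 S
2 2/5 10/9 -34/45 1/5 8 9 E
3 45/116 45/98 -4815/11368 45/232 7 9 N
final 7 8 W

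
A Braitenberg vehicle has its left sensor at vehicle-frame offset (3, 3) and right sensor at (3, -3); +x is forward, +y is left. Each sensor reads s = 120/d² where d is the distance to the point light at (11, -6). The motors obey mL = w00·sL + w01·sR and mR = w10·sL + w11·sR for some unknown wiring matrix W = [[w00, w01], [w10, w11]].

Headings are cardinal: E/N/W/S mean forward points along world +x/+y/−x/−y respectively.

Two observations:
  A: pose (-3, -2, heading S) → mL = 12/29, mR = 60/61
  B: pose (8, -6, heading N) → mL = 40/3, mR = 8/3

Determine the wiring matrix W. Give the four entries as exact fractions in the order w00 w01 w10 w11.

0 1 1 0

obs A: pose=(-3,-2,S) → sL=60/61, sR=12/29, mL=12/29, mR=60/61
obs B: pose=(8,-6,N) → sL=8/3, sR=40/3, mL=40/3, mR=8/3
sensor matrix S = [[60/61, 12/29], [8/3, 40/3]]; det S = 21248/1769
solve [mL_A; mL_B] = S·[w00; w01] and [mR_A; mR_B] = S·[w10; w11]:
  w00 = 0, w01 = 1, w10 = 1, w11 = 0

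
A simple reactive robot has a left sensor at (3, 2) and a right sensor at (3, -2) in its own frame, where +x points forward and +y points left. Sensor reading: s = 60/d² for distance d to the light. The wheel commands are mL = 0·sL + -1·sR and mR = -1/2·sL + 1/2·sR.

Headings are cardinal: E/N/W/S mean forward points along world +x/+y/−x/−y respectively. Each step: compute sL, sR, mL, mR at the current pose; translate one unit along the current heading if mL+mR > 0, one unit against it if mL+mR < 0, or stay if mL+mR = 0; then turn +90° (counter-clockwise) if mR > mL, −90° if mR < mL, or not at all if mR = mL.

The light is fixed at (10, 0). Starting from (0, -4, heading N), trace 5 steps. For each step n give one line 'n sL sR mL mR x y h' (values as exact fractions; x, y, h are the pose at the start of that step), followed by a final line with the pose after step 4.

n=0: pose=(0,-4,N); sL=12/29, sR=12/13; mL=-12/13, mR=96/377; mL+mR=-252/377 → advance -1; mR−mL=444/377 → turn +1·90°
n=1: pose=(0,-5,W); sL=30/109, sR=30/89; mL=-30/89, mR=300/9701; mL+mR=-2970/9701 → advance -1; mR−mL=3570/9701 → turn +1·90°
n=2: pose=(1,-5,S); sL=60/113, sR=12/37; mL=-12/37, mR=-432/4181; mL+mR=-1788/4181 → advance -1; mR−mL=924/4181 → turn +1·90°
n=3: pose=(1,-4,E); sL=3/2, sR=5/6; mL=-5/6, mR=-1/3; mL+mR=-7/6 → advance -1; mR−mL=1/2 → turn +1·90°
n=4: pose=(0,-4,N); sL=12/29, sR=12/13; mL=-12/13, mR=96/377; mL+mR=-252/377 → advance -1; mR−mL=444/377 → turn +1·90°

0 12/29 12/13 -12/13 96/377 0 -4 N
1 30/109 30/89 -30/89 300/9701 0 -5 W
2 60/113 12/37 -12/37 -432/4181 1 -5 S
3 3/2 5/6 -5/6 -1/3 1 -4 E
4 12/29 12/13 -12/13 96/377 0 -4 N
final 0 -5 W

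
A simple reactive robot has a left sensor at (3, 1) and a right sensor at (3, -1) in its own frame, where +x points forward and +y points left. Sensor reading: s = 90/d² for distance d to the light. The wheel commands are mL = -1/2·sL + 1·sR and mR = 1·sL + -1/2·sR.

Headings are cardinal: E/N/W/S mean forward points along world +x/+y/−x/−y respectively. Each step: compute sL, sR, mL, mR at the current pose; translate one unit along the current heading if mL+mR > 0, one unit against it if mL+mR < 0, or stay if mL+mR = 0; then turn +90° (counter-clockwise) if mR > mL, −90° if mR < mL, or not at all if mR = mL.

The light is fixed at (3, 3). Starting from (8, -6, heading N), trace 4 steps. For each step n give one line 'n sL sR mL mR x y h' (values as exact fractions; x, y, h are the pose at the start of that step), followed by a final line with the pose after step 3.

n=0: pose=(8,-6,N); sL=45/26, sR=5/4; mL=5/13, mR=115/104; mL+mR=155/104 → advance +1; mR−mL=75/104 → turn +1·90°
n=1: pose=(8,-5,W); sL=18/17, sR=90/53; mL=1053/901, mR=189/901; mL+mR=1242/901 → advance +1; mR−mL=-864/901 → turn -1·90°
n=2: pose=(7,-5,N); sL=45/17, sR=9/5; mL=81/170, mR=297/170; mL+mR=189/85 → advance +1; mR−mL=108/85 → turn +1·90°
n=3: pose=(7,-4,W); sL=18/13, sR=90/37; mL=837/481, mR=81/481; mL+mR=918/481 → advance +1; mR−mL=-756/481 → turn -1·90°

0 45/26 5/4 5/13 115/104 8 -6 N
1 18/17 90/53 1053/901 189/901 8 -5 W
2 45/17 9/5 81/170 297/170 7 -5 N
3 18/13 90/37 837/481 81/481 7 -4 W
final 6 -4 N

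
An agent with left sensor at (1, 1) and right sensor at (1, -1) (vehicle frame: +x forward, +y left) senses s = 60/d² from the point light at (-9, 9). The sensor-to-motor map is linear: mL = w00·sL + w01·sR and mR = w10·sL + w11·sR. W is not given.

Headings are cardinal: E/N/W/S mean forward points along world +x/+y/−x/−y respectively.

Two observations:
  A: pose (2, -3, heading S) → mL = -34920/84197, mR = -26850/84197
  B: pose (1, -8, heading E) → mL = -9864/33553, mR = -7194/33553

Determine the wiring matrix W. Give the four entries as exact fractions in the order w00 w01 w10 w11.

obs A: pose=(2,-3,S) → sL=60/313, sR=60/269, mL=-34920/84197, mR=-26850/84197
obs B: pose=(1,-8,E) → sL=60/377, sR=12/89, mL=-9864/33553, mR=-7194/33553
sensor matrix S = [[60/313, 60/269], [60/377, 12/89]]; det S = -27267840/2825061941
solve [mL_A; mL_B] = S·[w00; w01] and [mR_A; mR_B] = S·[w10; w11]:
  w00 = -1, w01 = -1, w10 = -1/2, w11 = -1

-1 -1 -1/2 -1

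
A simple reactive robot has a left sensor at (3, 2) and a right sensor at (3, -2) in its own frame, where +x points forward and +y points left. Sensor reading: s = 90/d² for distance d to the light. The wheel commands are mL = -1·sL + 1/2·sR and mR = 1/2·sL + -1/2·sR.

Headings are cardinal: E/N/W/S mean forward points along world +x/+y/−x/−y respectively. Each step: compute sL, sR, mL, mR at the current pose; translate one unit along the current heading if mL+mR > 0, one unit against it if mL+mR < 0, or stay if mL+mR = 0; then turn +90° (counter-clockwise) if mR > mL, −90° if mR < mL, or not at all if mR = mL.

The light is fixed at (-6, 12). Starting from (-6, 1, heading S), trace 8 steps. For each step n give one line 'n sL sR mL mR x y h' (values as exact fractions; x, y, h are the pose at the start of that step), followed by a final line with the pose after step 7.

0 9/20 9/20 -9/40 0 -6 1 S
1 90/73 10/17 -1165/1241 400/1241 -6 2 E
2 45/29 9/5 -189/290 -18/145 -7 2 N
3 18/37 90/97 -81/3589 -792/3589 -7 1 W
4 45/34 45/34 -45/68 0 -6 1 N
5 18/41 90/109 -117/4469 -864/4469 -6 0 W
6 45/41 1 -49/82 2/41 -5 0 N
7 90/229 18/25 -189/5725 -936/5725 -5 -1 W
final -4 -1 N

n=0: pose=(-6,1,S); sL=9/20, sR=9/20; mL=-9/40, mR=0; mL+mR=-9/40 → advance -1; mR−mL=9/40 → turn +1·90°
n=1: pose=(-6,2,E); sL=90/73, sR=10/17; mL=-1165/1241, mR=400/1241; mL+mR=-45/73 → advance -1; mR−mL=1565/1241 → turn +1·90°
n=2: pose=(-7,2,N); sL=45/29, sR=9/5; mL=-189/290, mR=-18/145; mL+mR=-45/58 → advance -1; mR−mL=153/290 → turn +1·90°
n=3: pose=(-7,1,W); sL=18/37, sR=90/97; mL=-81/3589, mR=-792/3589; mL+mR=-9/37 → advance -1; mR−mL=-711/3589 → turn -1·90°
n=4: pose=(-6,1,N); sL=45/34, sR=45/34; mL=-45/68, mR=0; mL+mR=-45/68 → advance -1; mR−mL=45/68 → turn +1·90°
n=5: pose=(-6,0,W); sL=18/41, sR=90/109; mL=-117/4469, mR=-864/4469; mL+mR=-9/41 → advance -1; mR−mL=-747/4469 → turn -1·90°
n=6: pose=(-5,0,N); sL=45/41, sR=1; mL=-49/82, mR=2/41; mL+mR=-45/82 → advance -1; mR−mL=53/82 → turn +1·90°
n=7: pose=(-5,-1,W); sL=90/229, sR=18/25; mL=-189/5725, mR=-936/5725; mL+mR=-45/229 → advance -1; mR−mL=-747/5725 → turn -1·90°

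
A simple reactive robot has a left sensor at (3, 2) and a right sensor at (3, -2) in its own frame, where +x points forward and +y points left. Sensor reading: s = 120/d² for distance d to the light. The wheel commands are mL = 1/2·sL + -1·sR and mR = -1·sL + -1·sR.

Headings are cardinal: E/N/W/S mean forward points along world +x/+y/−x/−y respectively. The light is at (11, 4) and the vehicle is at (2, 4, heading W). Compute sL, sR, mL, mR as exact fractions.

30/37 30/37 -15/37 -60/37

left sensor world pos  = (-1, 2); dL² = 148
right sensor world pos = (-1, 6); dR² = 148
sL = 120/148 = 30/37
sR = 120/148 = 30/37
mL = 1/2·sL + -1·sR = -15/37
mR = -1·sL + -1·sR = -60/37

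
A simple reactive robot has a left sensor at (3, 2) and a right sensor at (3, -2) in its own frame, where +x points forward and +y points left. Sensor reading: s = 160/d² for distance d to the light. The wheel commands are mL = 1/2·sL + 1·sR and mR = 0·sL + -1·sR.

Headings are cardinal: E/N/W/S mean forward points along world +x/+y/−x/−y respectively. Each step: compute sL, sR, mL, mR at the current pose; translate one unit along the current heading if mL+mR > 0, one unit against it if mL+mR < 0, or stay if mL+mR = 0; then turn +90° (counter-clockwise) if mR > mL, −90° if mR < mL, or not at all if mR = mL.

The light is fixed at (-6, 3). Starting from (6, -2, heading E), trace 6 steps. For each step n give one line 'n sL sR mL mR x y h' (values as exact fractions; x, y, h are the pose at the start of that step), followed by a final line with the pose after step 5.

n=0: pose=(6,-2,E); sL=80/117, sR=80/137; mL=14840/16029, mR=-80/137; mL+mR=40/117 → advance +1; mR−mL=-24200/16029 → turn -1·90°
n=1: pose=(7,-2,S); sL=160/289, sR=32/37; mL=12208/10693, mR=-32/37; mL+mR=80/289 → advance +1; mR−mL=-21456/10693 → turn -1·90°
n=2: pose=(7,-3,W); sL=40/41, sR=40/29; mL=2220/1189, mR=-40/29; mL+mR=20/41 → advance +1; mR−mL=-3860/1189 → turn -1·90°
n=3: pose=(6,-3,N); sL=160/109, sR=32/41; mL=6768/4469, mR=-32/41; mL+mR=80/109 → advance +1; mR−mL=-10256/4469 → turn -1·90°
n=4: pose=(6,-2,E); sL=80/117, sR=80/137; mL=14840/16029, mR=-80/137; mL+mR=40/117 → advance +1; mR−mL=-24200/16029 → turn -1·90°
n=5: pose=(7,-2,S); sL=160/289, sR=32/37; mL=12208/10693, mR=-32/37; mL+mR=80/289 → advance +1; mR−mL=-21456/10693 → turn -1·90°

0 80/117 80/137 14840/16029 -80/137 6 -2 E
1 160/289 32/37 12208/10693 -32/37 7 -2 S
2 40/41 40/29 2220/1189 -40/29 7 -3 W
3 160/109 32/41 6768/4469 -32/41 6 -3 N
4 80/117 80/137 14840/16029 -80/137 6 -2 E
5 160/289 32/37 12208/10693 -32/37 7 -2 S
final 7 -3 W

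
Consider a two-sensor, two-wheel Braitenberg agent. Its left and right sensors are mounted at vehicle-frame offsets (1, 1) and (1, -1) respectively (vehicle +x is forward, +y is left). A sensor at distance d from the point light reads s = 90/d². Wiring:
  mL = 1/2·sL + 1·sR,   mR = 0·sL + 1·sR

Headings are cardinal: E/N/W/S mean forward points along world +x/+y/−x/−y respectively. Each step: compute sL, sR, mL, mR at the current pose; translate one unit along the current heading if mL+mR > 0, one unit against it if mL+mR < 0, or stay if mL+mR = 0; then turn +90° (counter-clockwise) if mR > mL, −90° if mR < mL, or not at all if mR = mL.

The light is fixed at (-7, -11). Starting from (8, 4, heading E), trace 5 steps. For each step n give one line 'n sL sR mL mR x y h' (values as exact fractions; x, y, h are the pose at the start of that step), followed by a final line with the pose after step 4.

n=0: pose=(8,4,E); sL=45/256, sR=45/226; mL=16605/57856, mR=45/226; mL+mR=28125/57856 → advance +1; mR−mL=-45/512 → turn -1·90°
n=1: pose=(9,4,S); sL=18/97, sR=90/421; mL=12519/40837, mR=90/421; mL+mR=21249/40837 → advance +1; mR−mL=-9/97 → turn -1·90°
n=2: pose=(9,3,W); sL=45/197, sR=1/5; mL=619/1970, mR=1/5; mL+mR=1013/1970 → advance +1; mR−mL=-45/394 → turn -1·90°
n=3: pose=(8,3,N); sL=90/421, sR=90/481; mL=59535/202501, mR=90/481; mL+mR=97425/202501 → advance +1; mR−mL=-45/421 → turn -1·90°
n=4: pose=(8,4,E); sL=45/256, sR=45/226; mL=16605/57856, mR=45/226; mL+mR=28125/57856 → advance +1; mR−mL=-45/512 → turn -1·90°

0 45/256 45/226 16605/57856 45/226 8 4 E
1 18/97 90/421 12519/40837 90/421 9 4 S
2 45/197 1/5 619/1970 1/5 9 3 W
3 90/421 90/481 59535/202501 90/481 8 3 N
4 45/256 45/226 16605/57856 45/226 8 4 E
final 9 4 S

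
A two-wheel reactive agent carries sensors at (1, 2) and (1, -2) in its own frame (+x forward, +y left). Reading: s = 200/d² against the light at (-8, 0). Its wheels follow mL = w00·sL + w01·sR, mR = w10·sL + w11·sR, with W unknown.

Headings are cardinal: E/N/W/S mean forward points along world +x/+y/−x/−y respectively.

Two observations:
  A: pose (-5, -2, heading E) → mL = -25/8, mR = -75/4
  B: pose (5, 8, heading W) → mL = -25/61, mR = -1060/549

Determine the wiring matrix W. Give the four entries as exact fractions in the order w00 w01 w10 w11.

obs A: pose=(-5,-2,E) → sL=25/2, sR=25/4, mL=-25/8, mR=-75/4
obs B: pose=(5,8,W) → sL=10/9, sR=50/61, mL=-25/61, mR=-1060/549
sensor matrix S = [[25/2, 25/4], [10/9, 50/61]]; det S = 3625/1098
solve [mL_A; mL_B] = S·[w00; w01] and [mR_A; mR_B] = S·[w10; w11]:
  w00 = 0, w01 = -1/2, w10 = -1, w11 = -1

0 -1/2 -1 -1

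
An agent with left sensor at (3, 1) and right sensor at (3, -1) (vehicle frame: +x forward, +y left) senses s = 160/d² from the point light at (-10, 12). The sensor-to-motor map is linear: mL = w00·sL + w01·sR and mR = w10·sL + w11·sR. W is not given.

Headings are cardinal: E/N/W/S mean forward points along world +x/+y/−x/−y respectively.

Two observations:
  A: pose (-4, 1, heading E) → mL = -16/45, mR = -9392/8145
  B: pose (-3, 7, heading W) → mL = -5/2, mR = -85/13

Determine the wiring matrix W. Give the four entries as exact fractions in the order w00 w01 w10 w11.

obs A: pose=(-4,1,E) → sL=160/181, sR=32/45, mL=-16/45, mR=-9392/8145
obs B: pose=(-3,7,W) → sL=40/13, sR=5, mL=-5/2, mR=-85/13
sensor matrix S = [[160/181, 32/45], [40/13, 5]]; det S = 47264/21177
solve [mL_A; mL_B] = S·[w00; w01] and [mR_A; mR_B] = S·[w10; w11]:
  w00 = 0, w01 = -1/2, w10 = -1/2, w11 = -1

0 -1/2 -1/2 -1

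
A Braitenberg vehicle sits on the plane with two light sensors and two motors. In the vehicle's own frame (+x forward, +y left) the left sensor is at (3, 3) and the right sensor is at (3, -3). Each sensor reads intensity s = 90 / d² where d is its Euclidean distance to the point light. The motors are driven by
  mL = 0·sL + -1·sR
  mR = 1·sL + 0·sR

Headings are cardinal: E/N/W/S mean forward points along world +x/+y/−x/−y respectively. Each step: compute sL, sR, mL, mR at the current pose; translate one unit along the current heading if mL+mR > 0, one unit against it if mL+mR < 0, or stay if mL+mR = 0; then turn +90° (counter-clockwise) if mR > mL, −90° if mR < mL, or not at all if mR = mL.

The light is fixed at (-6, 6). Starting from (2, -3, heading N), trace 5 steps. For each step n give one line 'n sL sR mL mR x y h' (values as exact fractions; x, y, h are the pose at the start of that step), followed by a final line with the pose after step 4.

n=0: pose=(2,-3,N); sL=90/61, sR=90/157; mL=-90/157, mR=90/61; mL+mR=8640/9577 → advance +1; mR−mL=19620/9577 → turn +1·90°
n=1: pose=(2,-2,W); sL=45/73, sR=9/5; mL=-9/5, mR=45/73; mL+mR=-432/365 → advance -1; mR−mL=882/365 → turn +1·90°
n=2: pose=(3,-2,S); sL=18/53, sR=90/157; mL=-90/157, mR=18/53; mL+mR=-1944/8321 → advance -1; mR−mL=7596/8321 → turn +1·90°
n=3: pose=(3,-1,E); sL=9/16, sR=45/122; mL=-45/122, mR=9/16; mL+mR=189/976 → advance +1; mR−mL=909/976 → turn +1·90°
n=4: pose=(4,-1,N); sL=18/13, sR=18/37; mL=-18/37, mR=18/13; mL+mR=432/481 → advance +1; mR−mL=900/481 → turn +1·90°

0 90/61 90/157 -90/157 90/61 2 -3 N
1 45/73 9/5 -9/5 45/73 2 -2 W
2 18/53 90/157 -90/157 18/53 3 -2 S
3 9/16 45/122 -45/122 9/16 3 -1 E
4 18/13 18/37 -18/37 18/13 4 -1 N
final 4 0 W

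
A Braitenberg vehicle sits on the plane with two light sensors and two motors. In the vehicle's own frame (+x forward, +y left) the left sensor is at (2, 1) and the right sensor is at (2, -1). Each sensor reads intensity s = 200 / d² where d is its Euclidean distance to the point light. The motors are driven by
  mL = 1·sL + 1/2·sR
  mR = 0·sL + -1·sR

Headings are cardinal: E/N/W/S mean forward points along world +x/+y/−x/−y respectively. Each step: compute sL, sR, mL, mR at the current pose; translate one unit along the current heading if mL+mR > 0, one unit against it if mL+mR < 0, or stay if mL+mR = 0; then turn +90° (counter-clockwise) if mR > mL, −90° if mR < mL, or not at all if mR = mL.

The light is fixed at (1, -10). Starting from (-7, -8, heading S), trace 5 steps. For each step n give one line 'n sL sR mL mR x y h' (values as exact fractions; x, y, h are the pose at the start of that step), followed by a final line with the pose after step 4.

0 200/49 200/81 21100/3969 -200/81 -7 -8 S
1 2 25/13 77/26 -25/13 -7 -9 W
2 200/109 200/73 25500/7957 -200/73 -8 -9 N
3 100/29 4 158/29 -4 -8 -8 E
4 200/49 200/81 21100/3969 -200/81 -7 -8 S
final -7 -9 W

n=0: pose=(-7,-8,S); sL=200/49, sR=200/81; mL=21100/3969, mR=-200/81; mL+mR=11300/3969 → advance +1; mR−mL=-10300/1323 → turn -1·90°
n=1: pose=(-7,-9,W); sL=2, sR=25/13; mL=77/26, mR=-25/13; mL+mR=27/26 → advance +1; mR−mL=-127/26 → turn -1·90°
n=2: pose=(-8,-9,N); sL=200/109, sR=200/73; mL=25500/7957, mR=-200/73; mL+mR=3700/7957 → advance +1; mR−mL=-47300/7957 → turn -1·90°
n=3: pose=(-8,-8,E); sL=100/29, sR=4; mL=158/29, mR=-4; mL+mR=42/29 → advance +1; mR−mL=-274/29 → turn -1·90°
n=4: pose=(-7,-8,S); sL=200/49, sR=200/81; mL=21100/3969, mR=-200/81; mL+mR=11300/3969 → advance +1; mR−mL=-10300/1323 → turn -1·90°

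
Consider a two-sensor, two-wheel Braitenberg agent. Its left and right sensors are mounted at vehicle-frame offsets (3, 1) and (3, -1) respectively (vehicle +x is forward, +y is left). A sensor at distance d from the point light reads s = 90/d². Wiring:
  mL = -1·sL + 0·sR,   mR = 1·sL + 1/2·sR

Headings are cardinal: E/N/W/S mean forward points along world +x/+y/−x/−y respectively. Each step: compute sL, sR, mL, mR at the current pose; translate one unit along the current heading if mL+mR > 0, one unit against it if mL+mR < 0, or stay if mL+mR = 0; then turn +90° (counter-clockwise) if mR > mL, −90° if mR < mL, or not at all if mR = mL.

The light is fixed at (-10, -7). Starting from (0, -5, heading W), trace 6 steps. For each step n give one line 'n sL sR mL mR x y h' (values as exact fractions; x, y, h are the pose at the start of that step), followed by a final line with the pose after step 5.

0 9/5 45/29 -9/5 747/290 0 -5 W
1 90/101 18/13 -90/101 2079/1313 -1 -5 S
2 45/74 5/8 -45/74 545/592 -1 -6 E
3 90/97 90/137 -90/97 16695/13289 0 -6 N
4 9/5 45/29 -9/5 747/290 0 -5 W
5 90/101 18/13 -90/101 2079/1313 -1 -5 S
final -1 -6 E

n=0: pose=(0,-5,W); sL=9/5, sR=45/29; mL=-9/5, mR=747/290; mL+mR=45/58 → advance +1; mR−mL=1269/290 → turn +1·90°
n=1: pose=(-1,-5,S); sL=90/101, sR=18/13; mL=-90/101, mR=2079/1313; mL+mR=9/13 → advance +1; mR−mL=3249/1313 → turn +1·90°
n=2: pose=(-1,-6,E); sL=45/74, sR=5/8; mL=-45/74, mR=545/592; mL+mR=5/16 → advance +1; mR−mL=905/592 → turn +1·90°
n=3: pose=(0,-6,N); sL=90/97, sR=90/137; mL=-90/97, mR=16695/13289; mL+mR=45/137 → advance +1; mR−mL=29025/13289 → turn +1·90°
n=4: pose=(0,-5,W); sL=9/5, sR=45/29; mL=-9/5, mR=747/290; mL+mR=45/58 → advance +1; mR−mL=1269/290 → turn +1·90°
n=5: pose=(-1,-5,S); sL=90/101, sR=18/13; mL=-90/101, mR=2079/1313; mL+mR=9/13 → advance +1; mR−mL=3249/1313 → turn +1·90°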